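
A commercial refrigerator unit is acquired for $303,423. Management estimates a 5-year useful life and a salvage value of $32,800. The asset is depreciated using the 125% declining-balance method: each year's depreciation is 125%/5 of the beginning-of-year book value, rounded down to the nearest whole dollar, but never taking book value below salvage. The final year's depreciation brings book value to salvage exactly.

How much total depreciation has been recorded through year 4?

$207,417

Depreciable base = $303,423 − $32,800 = $270,623.
Year 1: ⌊$303,423 × 125%/5⌋ = $75,855. Book value $227,568.
Year 2: ⌊$227,568 × 125%/5⌋ = $56,892. Book value $170,676.
Year 3: ⌊$170,676 × 125%/5⌋ = $42,669. Book value $128,007.
Year 4: ⌊$128,007 × 125%/5⌋ = $32,001. Book value $96,006.
Accumulated through year 4 = $303,423 − $96,006 = $207,417.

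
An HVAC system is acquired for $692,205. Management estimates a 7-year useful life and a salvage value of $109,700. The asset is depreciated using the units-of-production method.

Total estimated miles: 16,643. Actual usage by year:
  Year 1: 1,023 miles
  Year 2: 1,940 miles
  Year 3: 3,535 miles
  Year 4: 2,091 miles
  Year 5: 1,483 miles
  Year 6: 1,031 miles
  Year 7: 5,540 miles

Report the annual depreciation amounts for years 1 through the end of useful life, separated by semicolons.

Depreciable base = $692,205 − $109,700 = $582,505.
Rate = $582,505 / 16,643 miles = $35 per mile.
Year 1: 1,023 × $35 = $35,805. Book value $656,400.
Year 2: 1,940 × $35 = $67,900. Book value $588,500.
Year 3: 3,535 × $35 = $123,725. Book value $464,775.
Year 4: 2,091 × $35 = $73,185. Book value $391,590.
Year 5: 1,483 × $35 = $51,905. Book value $339,685.
Year 6: 1,031 × $35 = $36,085. Book value $303,600.
Year 7: 5,540 × $35 = $193,900. Book value $109,700.

$35,805; $67,900; $123,725; $73,185; $51,905; $36,085; $193,900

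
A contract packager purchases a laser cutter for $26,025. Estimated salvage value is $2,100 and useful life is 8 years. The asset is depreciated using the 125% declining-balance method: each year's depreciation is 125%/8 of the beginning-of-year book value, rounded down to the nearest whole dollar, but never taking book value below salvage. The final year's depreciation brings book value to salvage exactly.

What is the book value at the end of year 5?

$11,130

Depreciable base = $26,025 − $2,100 = $23,925.
Year 1: ⌊$26,025 × 125%/8⌋ = $4,066. Book value $21,959.
Year 2: ⌊$21,959 × 125%/8⌋ = $3,431. Book value $18,528.
Year 3: ⌊$18,528 × 125%/8⌋ = $2,895. Book value $15,633.
Year 4: ⌊$15,633 × 125%/8⌋ = $2,442. Book value $13,191.
Year 5: ⌊$13,191 × 125%/8⌋ = $2,061. Book value $11,130.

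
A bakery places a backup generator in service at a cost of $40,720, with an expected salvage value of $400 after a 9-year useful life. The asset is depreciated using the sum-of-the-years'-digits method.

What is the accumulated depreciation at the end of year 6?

$34,944

Depreciable base = $40,720 − $400 = $40,320.
Sum of the years' digits = 9+8+7+6+5+4+3+2+1 = 45.
Year 1: $40,320 × 9/45 = $8,064. Book value $32,656.
Year 2: $40,320 × 8/45 = $7,168. Book value $25,488.
Year 3: $40,320 × 7/45 = $6,272. Book value $19,216.
Year 4: $40,320 × 6/45 = $5,376. Book value $13,840.
Year 5: $40,320 × 5/45 = $4,480. Book value $9,360.
Year 6: $40,320 × 4/45 = $3,584. Book value $5,776.
Accumulated through year 6 = $40,720 − $5,776 = $34,944.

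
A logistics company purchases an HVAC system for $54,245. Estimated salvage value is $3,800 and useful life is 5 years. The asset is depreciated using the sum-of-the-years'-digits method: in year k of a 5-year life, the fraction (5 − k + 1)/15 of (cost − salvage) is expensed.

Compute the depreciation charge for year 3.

$10,089

Depreciable base = $54,245 − $3,800 = $50,445.
Sum of the years' digits = 5+4+3+2+1 = 15.
Year 1: $50,445 × 5/15 = $16,815. Book value $37,430.
Year 2: $50,445 × 4/15 = $13,452. Book value $23,978.
Year 3: $50,445 × 3/15 = $10,089. Book value $13,889.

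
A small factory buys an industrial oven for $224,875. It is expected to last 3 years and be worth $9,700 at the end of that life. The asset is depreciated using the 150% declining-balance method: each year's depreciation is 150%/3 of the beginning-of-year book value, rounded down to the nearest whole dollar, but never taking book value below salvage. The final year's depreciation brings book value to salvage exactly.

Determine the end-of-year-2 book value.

$56,219

Depreciable base = $224,875 − $9,700 = $215,175.
Year 1: ⌊$224,875 × 150%/3⌋ = $112,437. Book value $112,438.
Year 2: ⌊$112,438 × 150%/3⌋ = $56,219. Book value $56,219.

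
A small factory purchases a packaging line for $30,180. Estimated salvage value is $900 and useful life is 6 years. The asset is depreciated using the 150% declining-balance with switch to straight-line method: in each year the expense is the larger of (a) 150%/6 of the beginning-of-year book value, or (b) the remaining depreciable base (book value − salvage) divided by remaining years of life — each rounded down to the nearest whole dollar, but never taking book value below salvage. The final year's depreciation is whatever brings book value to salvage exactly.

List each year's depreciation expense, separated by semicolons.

Depreciable base = $30,180 − $900 = $29,280.
Year 1: DB = ⌊$30,180 × 150%/6⌋ = $7,545; SL = ⌊$29,280/6⌋ = $4,880 → take DB $7,545. Book value $22,635.
Year 2: DB = ⌊$22,635 × 150%/6⌋ = $5,658; SL = ⌊$21,735/5⌋ = $4,347 → take DB $5,658. Book value $16,977.
Year 3: DB = ⌊$16,977 × 150%/6⌋ = $4,244; SL = ⌊$16,077/4⌋ = $4,019 → take DB $4,244. Book value $12,733.
Year 4: DB = ⌊$12,733 × 150%/6⌋ = $3,183; SL = ⌊$11,833/3⌋ = $3,944 → take SL $3,944. Book value $8,789.
Year 5: DB = ⌊$8,789 × 150%/6⌋ = $2,197; SL = ⌊$7,889/2⌋ = $3,944 → take SL $3,944. Book value $4,845.
Year 6 (final): $4,845 − $900 = $3,945. Book value $900.

$7,545; $5,658; $4,244; $3,944; $3,944; $3,945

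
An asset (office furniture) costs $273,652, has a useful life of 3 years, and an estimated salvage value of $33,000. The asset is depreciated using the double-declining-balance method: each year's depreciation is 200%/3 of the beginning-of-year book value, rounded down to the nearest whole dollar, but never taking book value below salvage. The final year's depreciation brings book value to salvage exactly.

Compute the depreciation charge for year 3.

$0

Depreciable base = $273,652 − $33,000 = $240,652.
Year 1: ⌊$273,652 × 200%/3⌋ = $182,434. Book value $91,218.
Year 2: ⌊$91,218 × 200%/3⌋ = $60,812, capped at $58,218. Book value $33,000.
Year 3 (final): $33,000 − $33,000 = $0. Book value $33,000.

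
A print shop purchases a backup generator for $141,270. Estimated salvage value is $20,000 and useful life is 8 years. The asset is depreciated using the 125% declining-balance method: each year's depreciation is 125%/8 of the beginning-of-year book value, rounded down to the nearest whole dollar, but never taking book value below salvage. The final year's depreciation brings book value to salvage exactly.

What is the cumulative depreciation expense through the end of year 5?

$80,857

Depreciable base = $141,270 − $20,000 = $121,270.
Year 1: ⌊$141,270 × 125%/8⌋ = $22,073. Book value $119,197.
Year 2: ⌊$119,197 × 125%/8⌋ = $18,624. Book value $100,573.
Year 3: ⌊$100,573 × 125%/8⌋ = $15,714. Book value $84,859.
Year 4: ⌊$84,859 × 125%/8⌋ = $13,259. Book value $71,600.
Year 5: ⌊$71,600 × 125%/8⌋ = $11,187. Book value $60,413.
Accumulated through year 5 = $141,270 − $60,413 = $80,857.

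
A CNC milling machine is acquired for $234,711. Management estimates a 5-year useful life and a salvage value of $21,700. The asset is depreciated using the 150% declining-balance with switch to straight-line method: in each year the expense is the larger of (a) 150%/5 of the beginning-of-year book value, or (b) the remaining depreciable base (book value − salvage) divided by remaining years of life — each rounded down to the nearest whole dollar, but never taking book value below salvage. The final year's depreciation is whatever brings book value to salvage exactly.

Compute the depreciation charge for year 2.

Depreciable base = $234,711 − $21,700 = $213,011.
Year 1: DB = ⌊$234,711 × 150%/5⌋ = $70,413; SL = ⌊$213,011/5⌋ = $42,602 → take DB $70,413. Book value $164,298.
Year 2: DB = ⌊$164,298 × 150%/5⌋ = $49,289; SL = ⌊$142,598/4⌋ = $35,649 → take DB $49,289. Book value $115,009.

$49,289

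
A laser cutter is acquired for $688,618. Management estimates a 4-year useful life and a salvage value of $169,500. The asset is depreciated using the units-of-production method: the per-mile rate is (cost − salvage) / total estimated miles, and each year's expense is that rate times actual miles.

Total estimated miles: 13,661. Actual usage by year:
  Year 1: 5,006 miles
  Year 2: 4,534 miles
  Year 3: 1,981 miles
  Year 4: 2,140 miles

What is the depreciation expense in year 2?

Depreciable base = $688,618 − $169,500 = $519,118.
Rate = $519,118 / 13,661 miles = $38 per mile.
Year 1: 5,006 × $38 = $190,228. Book value $498,390.
Year 2: 4,534 × $38 = $172,292. Book value $326,098.

$172,292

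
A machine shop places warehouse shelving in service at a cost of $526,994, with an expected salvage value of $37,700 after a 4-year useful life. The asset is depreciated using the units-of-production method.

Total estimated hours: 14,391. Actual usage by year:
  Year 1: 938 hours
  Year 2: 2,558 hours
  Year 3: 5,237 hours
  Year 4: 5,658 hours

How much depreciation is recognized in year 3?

Depreciable base = $526,994 − $37,700 = $489,294.
Rate = $489,294 / 14,391 hours = $34 per hour.
Year 1: 938 × $34 = $31,892. Book value $495,102.
Year 2: 2,558 × $34 = $86,972. Book value $408,130.
Year 3: 5,237 × $34 = $178,058. Book value $230,072.

$178,058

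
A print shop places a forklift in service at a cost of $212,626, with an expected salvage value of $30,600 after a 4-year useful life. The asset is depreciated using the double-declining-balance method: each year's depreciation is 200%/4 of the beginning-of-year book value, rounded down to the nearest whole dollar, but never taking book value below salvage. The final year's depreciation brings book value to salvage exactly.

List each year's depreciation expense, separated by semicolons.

Depreciable base = $212,626 − $30,600 = $182,026.
Year 1: ⌊$212,626 × 200%/4⌋ = $106,313. Book value $106,313.
Year 2: ⌊$106,313 × 200%/4⌋ = $53,156. Book value $53,157.
Year 3: ⌊$53,157 × 200%/4⌋ = $26,578, capped at $22,557. Book value $30,600.
Year 4 (final): $30,600 − $30,600 = $0. Book value $30,600.

$106,313; $53,156; $22,557; $0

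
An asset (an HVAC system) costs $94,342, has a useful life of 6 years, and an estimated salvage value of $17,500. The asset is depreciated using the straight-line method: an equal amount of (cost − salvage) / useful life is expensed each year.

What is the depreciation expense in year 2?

Depreciable base = $94,342 − $17,500 = $76,842.
Annual expense = $76,842 / 6 = $12,807.

$12,807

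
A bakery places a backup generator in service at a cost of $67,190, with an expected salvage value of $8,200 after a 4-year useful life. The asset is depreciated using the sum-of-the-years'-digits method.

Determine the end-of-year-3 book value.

Depreciable base = $67,190 − $8,200 = $58,990.
Sum of the years' digits = 4+3+2+1 = 10.
Year 1: $58,990 × 4/10 = $23,596. Book value $43,594.
Year 2: $58,990 × 3/10 = $17,697. Book value $25,897.
Year 3: $58,990 × 2/10 = $11,798. Book value $14,099.

$14,099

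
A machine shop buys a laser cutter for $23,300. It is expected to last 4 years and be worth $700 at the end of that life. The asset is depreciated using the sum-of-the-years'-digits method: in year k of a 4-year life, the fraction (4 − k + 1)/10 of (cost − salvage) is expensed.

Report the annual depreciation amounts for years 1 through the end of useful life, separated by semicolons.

$9,040; $6,780; $4,520; $2,260

Depreciable base = $23,300 − $700 = $22,600.
Sum of the years' digits = 4+3+2+1 = 10.
Year 1: $22,600 × 4/10 = $9,040. Book value $14,260.
Year 2: $22,600 × 3/10 = $6,780. Book value $7,480.
Year 3: $22,600 × 2/10 = $4,520. Book value $2,960.
Year 4: $22,600 × 1/10 = $2,260. Book value $700.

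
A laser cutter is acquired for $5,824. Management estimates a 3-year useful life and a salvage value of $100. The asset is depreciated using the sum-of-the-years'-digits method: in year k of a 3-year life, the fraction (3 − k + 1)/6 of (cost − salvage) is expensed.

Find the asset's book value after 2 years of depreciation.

$1,054

Depreciable base = $5,824 − $100 = $5,724.
Sum of the years' digits = 3+2+1 = 6.
Year 1: $5,724 × 3/6 = $2,862. Book value $2,962.
Year 2: $5,724 × 2/6 = $1,908. Book value $1,054.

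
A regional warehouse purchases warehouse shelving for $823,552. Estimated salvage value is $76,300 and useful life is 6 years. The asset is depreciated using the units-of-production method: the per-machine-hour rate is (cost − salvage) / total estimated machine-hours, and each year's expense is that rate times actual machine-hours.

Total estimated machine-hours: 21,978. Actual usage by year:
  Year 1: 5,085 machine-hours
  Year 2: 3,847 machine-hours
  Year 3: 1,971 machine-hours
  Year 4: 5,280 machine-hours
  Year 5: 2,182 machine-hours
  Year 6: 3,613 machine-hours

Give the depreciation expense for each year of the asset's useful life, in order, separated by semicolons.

Depreciable base = $823,552 − $76,300 = $747,252.
Rate = $747,252 / 21,978 machine-hours = $34 per machine-hour.
Year 1: 5,085 × $34 = $172,890. Book value $650,662.
Year 2: 3,847 × $34 = $130,798. Book value $519,864.
Year 3: 1,971 × $34 = $67,014. Book value $452,850.
Year 4: 5,280 × $34 = $179,520. Book value $273,330.
Year 5: 2,182 × $34 = $74,188. Book value $199,142.
Year 6: 3,613 × $34 = $122,842. Book value $76,300.

$172,890; $130,798; $67,014; $179,520; $74,188; $122,842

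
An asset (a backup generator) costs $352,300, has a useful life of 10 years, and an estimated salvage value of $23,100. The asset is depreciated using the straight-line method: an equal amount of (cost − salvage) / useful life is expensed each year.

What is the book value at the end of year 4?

$220,620

Depreciable base = $352,300 − $23,100 = $329,200.
Annual expense = $329,200 / 10 = $32,920.
End of year 1: book value $319,380.
End of year 2: book value $286,460.
End of year 3: book value $253,540.
End of year 4: book value $220,620.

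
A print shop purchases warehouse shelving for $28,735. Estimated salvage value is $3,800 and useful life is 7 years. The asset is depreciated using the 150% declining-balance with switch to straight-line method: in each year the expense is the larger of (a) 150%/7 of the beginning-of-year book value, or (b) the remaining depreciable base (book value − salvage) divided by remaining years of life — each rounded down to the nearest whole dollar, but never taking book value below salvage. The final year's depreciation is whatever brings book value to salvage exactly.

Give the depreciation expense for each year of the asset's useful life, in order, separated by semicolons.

$6,157; $4,838; $3,801; $2,986; $2,384; $2,384; $2,385

Depreciable base = $28,735 − $3,800 = $24,935.
Year 1: DB = ⌊$28,735 × 150%/7⌋ = $6,157; SL = ⌊$24,935/7⌋ = $3,562 → take DB $6,157. Book value $22,578.
Year 2: DB = ⌊$22,578 × 150%/7⌋ = $4,838; SL = ⌊$18,778/6⌋ = $3,129 → take DB $4,838. Book value $17,740.
Year 3: DB = ⌊$17,740 × 150%/7⌋ = $3,801; SL = ⌊$13,940/5⌋ = $2,788 → take DB $3,801. Book value $13,939.
Year 4: DB = ⌊$13,939 × 150%/7⌋ = $2,986; SL = ⌊$10,139/4⌋ = $2,534 → take DB $2,986. Book value $10,953.
Year 5: DB = ⌊$10,953 × 150%/7⌋ = $2,347; SL = ⌊$7,153/3⌋ = $2,384 → take SL $2,384. Book value $8,569.
Year 6: DB = ⌊$8,569 × 150%/7⌋ = $1,836; SL = ⌊$4,769/2⌋ = $2,384 → take SL $2,384. Book value $6,185.
Year 7 (final): $6,185 − $3,800 = $2,385. Book value $3,800.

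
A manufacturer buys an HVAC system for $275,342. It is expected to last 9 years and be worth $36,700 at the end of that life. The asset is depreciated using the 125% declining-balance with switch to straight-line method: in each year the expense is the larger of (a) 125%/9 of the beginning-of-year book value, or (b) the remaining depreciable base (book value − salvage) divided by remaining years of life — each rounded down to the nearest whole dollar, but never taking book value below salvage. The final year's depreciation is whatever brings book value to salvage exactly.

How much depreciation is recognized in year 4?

Depreciable base = $275,342 − $36,700 = $238,642.
Year 1: DB = ⌊$275,342 × 125%/9⌋ = $38,241; SL = ⌊$238,642/9⌋ = $26,515 → take DB $38,241. Book value $237,101.
Year 2: DB = ⌊$237,101 × 125%/9⌋ = $32,930; SL = ⌊$200,401/8⌋ = $25,050 → take DB $32,930. Book value $204,171.
Year 3: DB = ⌊$204,171 × 125%/9⌋ = $28,357; SL = ⌊$167,471/7⌋ = $23,924 → take DB $28,357. Book value $175,814.
Year 4: DB = ⌊$175,814 × 125%/9⌋ = $24,418; SL = ⌊$139,114/6⌋ = $23,185 → take DB $24,418. Book value $151,396.

$24,418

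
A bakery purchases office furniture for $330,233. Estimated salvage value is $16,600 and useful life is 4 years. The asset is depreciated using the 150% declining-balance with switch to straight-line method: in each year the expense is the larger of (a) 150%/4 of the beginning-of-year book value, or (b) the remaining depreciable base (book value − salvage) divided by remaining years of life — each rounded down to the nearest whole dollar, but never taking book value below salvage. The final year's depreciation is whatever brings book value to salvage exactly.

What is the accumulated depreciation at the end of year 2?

Depreciable base = $330,233 − $16,600 = $313,633.
Year 1: DB = ⌊$330,233 × 150%/4⌋ = $123,837; SL = ⌊$313,633/4⌋ = $78,408 → take DB $123,837. Book value $206,396.
Year 2: DB = ⌊$206,396 × 150%/4⌋ = $77,398; SL = ⌊$189,796/3⌋ = $63,265 → take DB $77,398. Book value $128,998.
Accumulated through year 2 = $330,233 − $128,998 = $201,235.

$201,235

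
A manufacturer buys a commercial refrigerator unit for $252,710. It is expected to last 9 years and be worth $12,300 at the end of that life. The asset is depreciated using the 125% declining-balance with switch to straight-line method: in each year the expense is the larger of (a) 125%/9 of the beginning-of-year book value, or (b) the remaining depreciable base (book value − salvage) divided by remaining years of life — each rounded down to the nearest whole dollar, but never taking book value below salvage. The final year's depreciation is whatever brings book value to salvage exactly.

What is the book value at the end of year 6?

Depreciable base = $252,710 − $12,300 = $240,410.
Year 1: DB = ⌊$252,710 × 125%/9⌋ = $35,098; SL = ⌊$240,410/9⌋ = $26,712 → take DB $35,098. Book value $217,612.
Year 2: DB = ⌊$217,612 × 125%/9⌋ = $30,223; SL = ⌊$205,312/8⌋ = $25,664 → take DB $30,223. Book value $187,389.
Year 3: DB = ⌊$187,389 × 125%/9⌋ = $26,026; SL = ⌊$175,089/7⌋ = $25,012 → take DB $26,026. Book value $161,363.
Year 4: DB = ⌊$161,363 × 125%/9⌋ = $22,411; SL = ⌊$149,063/6⌋ = $24,843 → take SL $24,843. Book value $136,520.
Year 5: DB = ⌊$136,520 × 125%/9⌋ = $18,961; SL = ⌊$124,220/5⌋ = $24,844 → take SL $24,844. Book value $111,676.
Year 6: DB = ⌊$111,676 × 125%/9⌋ = $15,510; SL = ⌊$99,376/4⌋ = $24,844 → take SL $24,844. Book value $86,832.

$86,832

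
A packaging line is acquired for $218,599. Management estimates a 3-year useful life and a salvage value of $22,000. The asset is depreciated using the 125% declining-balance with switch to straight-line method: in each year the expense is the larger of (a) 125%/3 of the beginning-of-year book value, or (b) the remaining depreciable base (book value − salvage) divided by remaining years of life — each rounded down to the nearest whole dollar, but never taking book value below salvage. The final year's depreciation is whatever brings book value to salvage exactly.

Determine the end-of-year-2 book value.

Depreciable base = $218,599 − $22,000 = $196,599.
Year 1: DB = ⌊$218,599 × 125%/3⌋ = $91,082; SL = ⌊$196,599/3⌋ = $65,533 → take DB $91,082. Book value $127,517.
Year 2: DB = ⌊$127,517 × 125%/3⌋ = $53,132; SL = ⌊$105,517/2⌋ = $52,758 → take DB $53,132. Book value $74,385.

$74,385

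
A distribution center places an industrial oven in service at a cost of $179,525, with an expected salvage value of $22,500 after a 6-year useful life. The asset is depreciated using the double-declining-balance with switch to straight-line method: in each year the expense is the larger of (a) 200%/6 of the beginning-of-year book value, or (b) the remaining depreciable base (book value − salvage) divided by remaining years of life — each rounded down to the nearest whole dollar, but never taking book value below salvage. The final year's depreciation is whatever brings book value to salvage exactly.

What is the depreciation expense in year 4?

Depreciable base = $179,525 − $22,500 = $157,025.
Year 1: DB = ⌊$179,525 × 200%/6⌋ = $59,841; SL = ⌊$157,025/6⌋ = $26,170 → take DB $59,841. Book value $119,684.
Year 2: DB = ⌊$119,684 × 200%/6⌋ = $39,894; SL = ⌊$97,184/5⌋ = $19,436 → take DB $39,894. Book value $79,790.
Year 3: DB = ⌊$79,790 × 200%/6⌋ = $26,596; SL = ⌊$57,290/4⌋ = $14,322 → take DB $26,596. Book value $53,194.
Year 4: DB = ⌊$53,194 × 200%/6⌋ = $17,731; SL = ⌊$30,694/3⌋ = $10,231 → take DB $17,731. Book value $35,463.

$17,731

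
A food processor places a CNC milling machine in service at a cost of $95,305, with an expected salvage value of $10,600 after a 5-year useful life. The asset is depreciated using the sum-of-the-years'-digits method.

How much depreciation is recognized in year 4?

$11,294

Depreciable base = $95,305 − $10,600 = $84,705.
Sum of the years' digits = 5+4+3+2+1 = 15.
Year 1: $84,705 × 5/15 = $28,235. Book value $67,070.
Year 2: $84,705 × 4/15 = $22,588. Book value $44,482.
Year 3: $84,705 × 3/15 = $16,941. Book value $27,541.
Year 4: $84,705 × 2/15 = $11,294. Book value $16,247.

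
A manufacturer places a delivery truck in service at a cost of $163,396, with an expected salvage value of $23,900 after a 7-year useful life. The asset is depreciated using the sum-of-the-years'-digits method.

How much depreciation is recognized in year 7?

$4,982

Depreciable base = $163,396 − $23,900 = $139,496.
Sum of the years' digits = 7+6+5+4+3+2+1 = 28.
Year 1: $139,496 × 7/28 = $34,874. Book value $128,522.
Year 2: $139,496 × 6/28 = $29,892. Book value $98,630.
Year 3: $139,496 × 5/28 = $24,910. Book value $73,720.
Year 4: $139,496 × 4/28 = $19,928. Book value $53,792.
Year 5: $139,496 × 3/28 = $14,946. Book value $38,846.
Year 6: $139,496 × 2/28 = $9,964. Book value $28,882.
Year 7: $139,496 × 1/28 = $4,982. Book value $23,900.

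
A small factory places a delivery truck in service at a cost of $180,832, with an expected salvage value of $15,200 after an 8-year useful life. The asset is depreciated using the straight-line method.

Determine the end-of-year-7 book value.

$35,904

Depreciable base = $180,832 − $15,200 = $165,632.
Annual expense = $165,632 / 8 = $20,704.
End of year 1: book value $160,128.
End of year 2: book value $139,424.
End of year 3: book value $118,720.
End of year 4: book value $98,016.
End of year 5: book value $77,312.
End of year 6: book value $56,608.
End of year 7: book value $35,904.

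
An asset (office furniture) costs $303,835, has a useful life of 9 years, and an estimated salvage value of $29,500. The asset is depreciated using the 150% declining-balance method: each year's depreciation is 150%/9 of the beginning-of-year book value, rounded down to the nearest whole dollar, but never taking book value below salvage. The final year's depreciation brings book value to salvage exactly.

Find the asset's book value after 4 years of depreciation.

$146,526

Depreciable base = $303,835 − $29,500 = $274,335.
Year 1: ⌊$303,835 × 150%/9⌋ = $50,639. Book value $253,196.
Year 2: ⌊$253,196 × 150%/9⌋ = $42,199. Book value $210,997.
Year 3: ⌊$210,997 × 150%/9⌋ = $35,166. Book value $175,831.
Year 4: ⌊$175,831 × 150%/9⌋ = $29,305. Book value $146,526.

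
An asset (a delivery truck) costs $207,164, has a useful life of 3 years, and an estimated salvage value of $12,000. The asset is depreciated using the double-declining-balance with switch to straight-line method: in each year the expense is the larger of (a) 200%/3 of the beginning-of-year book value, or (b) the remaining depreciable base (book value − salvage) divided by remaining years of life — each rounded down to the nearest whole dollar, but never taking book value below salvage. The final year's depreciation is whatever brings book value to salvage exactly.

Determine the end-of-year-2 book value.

$23,019

Depreciable base = $207,164 − $12,000 = $195,164.
Year 1: DB = ⌊$207,164 × 200%/3⌋ = $138,109; SL = ⌊$195,164/3⌋ = $65,054 → take DB $138,109. Book value $69,055.
Year 2: DB = ⌊$69,055 × 200%/3⌋ = $46,036; SL = ⌊$57,055/2⌋ = $28,527 → take DB $46,036. Book value $23,019.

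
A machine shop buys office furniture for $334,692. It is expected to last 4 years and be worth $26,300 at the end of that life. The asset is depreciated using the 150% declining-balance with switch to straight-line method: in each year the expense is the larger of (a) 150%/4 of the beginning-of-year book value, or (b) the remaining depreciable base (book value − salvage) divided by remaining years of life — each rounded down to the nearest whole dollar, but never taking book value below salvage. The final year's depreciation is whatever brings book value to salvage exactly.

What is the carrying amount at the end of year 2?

Depreciable base = $334,692 − $26,300 = $308,392.
Year 1: DB = ⌊$334,692 × 150%/4⌋ = $125,509; SL = ⌊$308,392/4⌋ = $77,098 → take DB $125,509. Book value $209,183.
Year 2: DB = ⌊$209,183 × 150%/4⌋ = $78,443; SL = ⌊$182,883/3⌋ = $60,961 → take DB $78,443. Book value $130,740.

$130,740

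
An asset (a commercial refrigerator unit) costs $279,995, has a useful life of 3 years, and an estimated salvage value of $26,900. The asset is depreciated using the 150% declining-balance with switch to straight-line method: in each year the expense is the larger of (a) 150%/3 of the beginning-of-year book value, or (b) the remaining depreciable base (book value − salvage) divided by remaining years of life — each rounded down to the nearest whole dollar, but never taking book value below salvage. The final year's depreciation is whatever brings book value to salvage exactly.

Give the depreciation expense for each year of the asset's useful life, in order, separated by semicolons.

$139,997; $69,999; $43,099

Depreciable base = $279,995 − $26,900 = $253,095.
Year 1: DB = ⌊$279,995 × 150%/3⌋ = $139,997; SL = ⌊$253,095/3⌋ = $84,365 → take DB $139,997. Book value $139,998.
Year 2: DB = ⌊$139,998 × 150%/3⌋ = $69,999; SL = ⌊$113,098/2⌋ = $56,549 → take DB $69,999. Book value $69,999.
Year 3 (final): $69,999 − $26,900 = $43,099. Book value $26,900.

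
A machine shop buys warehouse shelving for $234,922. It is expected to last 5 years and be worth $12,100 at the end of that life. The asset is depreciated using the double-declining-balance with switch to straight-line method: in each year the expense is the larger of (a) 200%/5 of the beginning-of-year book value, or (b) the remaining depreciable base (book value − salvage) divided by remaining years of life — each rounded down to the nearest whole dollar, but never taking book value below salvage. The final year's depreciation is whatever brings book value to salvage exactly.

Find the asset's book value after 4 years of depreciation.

$30,447

Depreciable base = $234,922 − $12,100 = $222,822.
Year 1: DB = ⌊$234,922 × 200%/5⌋ = $93,968; SL = ⌊$222,822/5⌋ = $44,564 → take DB $93,968. Book value $140,954.
Year 2: DB = ⌊$140,954 × 200%/5⌋ = $56,381; SL = ⌊$128,854/4⌋ = $32,213 → take DB $56,381. Book value $84,573.
Year 3: DB = ⌊$84,573 × 200%/5⌋ = $33,829; SL = ⌊$72,473/3⌋ = $24,157 → take DB $33,829. Book value $50,744.
Year 4: DB = ⌊$50,744 × 200%/5⌋ = $20,297; SL = ⌊$38,644/2⌋ = $19,322 → take DB $20,297. Book value $30,447.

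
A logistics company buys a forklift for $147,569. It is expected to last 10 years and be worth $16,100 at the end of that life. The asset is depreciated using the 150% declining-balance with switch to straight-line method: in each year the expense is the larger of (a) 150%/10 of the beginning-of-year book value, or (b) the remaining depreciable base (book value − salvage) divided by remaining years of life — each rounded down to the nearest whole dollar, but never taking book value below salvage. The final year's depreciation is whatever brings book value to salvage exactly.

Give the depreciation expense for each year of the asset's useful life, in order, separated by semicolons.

Depreciable base = $147,569 − $16,100 = $131,469.
Year 1: DB = ⌊$147,569 × 150%/10⌋ = $22,135; SL = ⌊$131,469/10⌋ = $13,146 → take DB $22,135. Book value $125,434.
Year 2: DB = ⌊$125,434 × 150%/10⌋ = $18,815; SL = ⌊$109,334/9⌋ = $12,148 → take DB $18,815. Book value $106,619.
Year 3: DB = ⌊$106,619 × 150%/10⌋ = $15,992; SL = ⌊$90,519/8⌋ = $11,314 → take DB $15,992. Book value $90,627.
Year 4: DB = ⌊$90,627 × 150%/10⌋ = $13,594; SL = ⌊$74,527/7⌋ = $10,646 → take DB $13,594. Book value $77,033.
Year 5: DB = ⌊$77,033 × 150%/10⌋ = $11,554; SL = ⌊$60,933/6⌋ = $10,155 → take DB $11,554. Book value $65,479.
Year 6: DB = ⌊$65,479 × 150%/10⌋ = $9,821; SL = ⌊$49,379/5⌋ = $9,875 → take SL $9,875. Book value $55,604.
Year 7: DB = ⌊$55,604 × 150%/10⌋ = $8,340; SL = ⌊$39,504/4⌋ = $9,876 → take SL $9,876. Book value $45,728.
Year 8: DB = ⌊$45,728 × 150%/10⌋ = $6,859; SL = ⌊$29,628/3⌋ = $9,876 → take SL $9,876. Book value $35,852.
Year 9: DB = ⌊$35,852 × 150%/10⌋ = $5,377; SL = ⌊$19,752/2⌋ = $9,876 → take SL $9,876. Book value $25,976.
Year 10 (final): $25,976 − $16,100 = $9,876. Book value $16,100.

$22,135; $18,815; $15,992; $13,594; $11,554; $9,875; $9,876; $9,876; $9,876; $9,876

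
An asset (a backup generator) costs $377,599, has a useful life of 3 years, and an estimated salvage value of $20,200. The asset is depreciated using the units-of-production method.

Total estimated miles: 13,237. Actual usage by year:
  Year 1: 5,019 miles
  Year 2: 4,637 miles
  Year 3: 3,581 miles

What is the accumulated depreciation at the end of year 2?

$260,712

Depreciable base = $377,599 − $20,200 = $357,399.
Rate = $357,399 / 13,237 miles = $27 per mile.
Year 1: 5,019 × $27 = $135,513. Book value $242,086.
Year 2: 4,637 × $27 = $125,199. Book value $116,887.
Accumulated through year 2 = $377,599 − $116,887 = $260,712.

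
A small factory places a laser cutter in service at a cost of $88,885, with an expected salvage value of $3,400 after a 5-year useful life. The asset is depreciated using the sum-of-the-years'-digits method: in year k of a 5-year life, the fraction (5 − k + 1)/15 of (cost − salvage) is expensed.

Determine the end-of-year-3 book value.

$20,497

Depreciable base = $88,885 − $3,400 = $85,485.
Sum of the years' digits = 5+4+3+2+1 = 15.
Year 1: $85,485 × 5/15 = $28,495. Book value $60,390.
Year 2: $85,485 × 4/15 = $22,796. Book value $37,594.
Year 3: $85,485 × 3/15 = $17,097. Book value $20,497.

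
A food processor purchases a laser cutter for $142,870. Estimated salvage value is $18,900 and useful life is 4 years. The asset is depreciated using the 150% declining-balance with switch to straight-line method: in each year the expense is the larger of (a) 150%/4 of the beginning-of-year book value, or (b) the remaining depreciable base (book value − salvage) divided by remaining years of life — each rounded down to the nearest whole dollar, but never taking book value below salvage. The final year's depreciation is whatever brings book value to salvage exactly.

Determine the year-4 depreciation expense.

Depreciable base = $142,870 − $18,900 = $123,970.
Year 1: DB = ⌊$142,870 × 150%/4⌋ = $53,576; SL = ⌊$123,970/4⌋ = $30,992 → take DB $53,576. Book value $89,294.
Year 2: DB = ⌊$89,294 × 150%/4⌋ = $33,485; SL = ⌊$70,394/3⌋ = $23,464 → take DB $33,485. Book value $55,809.
Year 3: DB = ⌊$55,809 × 150%/4⌋ = $20,928; SL = ⌊$36,909/2⌋ = $18,454 → take DB $20,928. Book value $34,881.
Year 4 (final): $34,881 − $18,900 = $15,981. Book value $18,900.

$15,981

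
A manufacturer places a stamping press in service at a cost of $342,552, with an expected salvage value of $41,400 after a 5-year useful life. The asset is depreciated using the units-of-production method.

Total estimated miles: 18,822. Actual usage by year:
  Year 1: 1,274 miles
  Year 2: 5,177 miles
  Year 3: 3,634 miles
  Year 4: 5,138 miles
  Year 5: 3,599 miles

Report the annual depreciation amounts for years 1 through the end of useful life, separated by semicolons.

Depreciable base = $342,552 − $41,400 = $301,152.
Rate = $301,152 / 18,822 miles = $16 per mile.
Year 1: 1,274 × $16 = $20,384. Book value $322,168.
Year 2: 5,177 × $16 = $82,832. Book value $239,336.
Year 3: 3,634 × $16 = $58,144. Book value $181,192.
Year 4: 5,138 × $16 = $82,208. Book value $98,984.
Year 5: 3,599 × $16 = $57,584. Book value $41,400.

$20,384; $82,832; $58,144; $82,208; $57,584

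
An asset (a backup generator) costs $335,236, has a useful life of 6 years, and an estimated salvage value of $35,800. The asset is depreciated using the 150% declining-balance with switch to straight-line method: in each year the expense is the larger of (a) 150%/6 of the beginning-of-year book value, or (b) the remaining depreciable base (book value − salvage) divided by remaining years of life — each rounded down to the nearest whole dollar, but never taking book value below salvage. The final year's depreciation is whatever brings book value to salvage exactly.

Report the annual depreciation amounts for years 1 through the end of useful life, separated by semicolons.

Depreciable base = $335,236 − $35,800 = $299,436.
Year 1: DB = ⌊$335,236 × 150%/6⌋ = $83,809; SL = ⌊$299,436/6⌋ = $49,906 → take DB $83,809. Book value $251,427.
Year 2: DB = ⌊$251,427 × 150%/6⌋ = $62,856; SL = ⌊$215,627/5⌋ = $43,125 → take DB $62,856. Book value $188,571.
Year 3: DB = ⌊$188,571 × 150%/6⌋ = $47,142; SL = ⌊$152,771/4⌋ = $38,192 → take DB $47,142. Book value $141,429.
Year 4: DB = ⌊$141,429 × 150%/6⌋ = $35,357; SL = ⌊$105,629/3⌋ = $35,209 → take DB $35,357. Book value $106,072.
Year 5: DB = ⌊$106,072 × 150%/6⌋ = $26,518; SL = ⌊$70,272/2⌋ = $35,136 → take SL $35,136. Book value $70,936.
Year 6 (final): $70,936 − $35,800 = $35,136. Book value $35,800.

$83,809; $62,856; $47,142; $35,357; $35,136; $35,136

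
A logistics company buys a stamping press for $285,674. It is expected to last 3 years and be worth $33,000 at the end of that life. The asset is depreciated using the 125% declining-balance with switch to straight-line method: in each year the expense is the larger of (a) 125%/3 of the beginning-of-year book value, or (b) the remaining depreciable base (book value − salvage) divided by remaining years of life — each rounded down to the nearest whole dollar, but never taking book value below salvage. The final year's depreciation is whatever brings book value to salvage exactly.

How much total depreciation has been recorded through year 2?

Depreciable base = $285,674 − $33,000 = $252,674.
Year 1: DB = ⌊$285,674 × 125%/3⌋ = $119,030; SL = ⌊$252,674/3⌋ = $84,224 → take DB $119,030. Book value $166,644.
Year 2: DB = ⌊$166,644 × 125%/3⌋ = $69,435; SL = ⌊$133,644/2⌋ = $66,822 → take DB $69,435. Book value $97,209.
Accumulated through year 2 = $285,674 − $97,209 = $188,465.

$188,465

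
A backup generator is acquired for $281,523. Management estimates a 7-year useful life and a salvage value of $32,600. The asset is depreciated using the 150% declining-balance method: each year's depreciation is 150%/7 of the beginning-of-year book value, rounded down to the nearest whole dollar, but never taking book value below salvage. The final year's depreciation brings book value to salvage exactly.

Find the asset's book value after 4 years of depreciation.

Depreciable base = $281,523 − $32,600 = $248,923.
Year 1: ⌊$281,523 × 150%/7⌋ = $60,326. Book value $221,197.
Year 2: ⌊$221,197 × 150%/7⌋ = $47,399. Book value $173,798.
Year 3: ⌊$173,798 × 150%/7⌋ = $37,242. Book value $136,556.
Year 4: ⌊$136,556 × 150%/7⌋ = $29,262. Book value $107,294.

$107,294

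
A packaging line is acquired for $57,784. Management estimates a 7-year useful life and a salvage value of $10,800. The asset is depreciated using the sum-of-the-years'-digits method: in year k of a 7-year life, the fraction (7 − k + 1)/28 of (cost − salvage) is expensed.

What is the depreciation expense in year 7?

Depreciable base = $57,784 − $10,800 = $46,984.
Sum of the years' digits = 7+6+5+4+3+2+1 = 28.
Year 1: $46,984 × 7/28 = $11,746. Book value $46,038.
Year 2: $46,984 × 6/28 = $10,068. Book value $35,970.
Year 3: $46,984 × 5/28 = $8,390. Book value $27,580.
Year 4: $46,984 × 4/28 = $6,712. Book value $20,868.
Year 5: $46,984 × 3/28 = $5,034. Book value $15,834.
Year 6: $46,984 × 2/28 = $3,356. Book value $12,478.
Year 7: $46,984 × 1/28 = $1,678. Book value $10,800.

$1,678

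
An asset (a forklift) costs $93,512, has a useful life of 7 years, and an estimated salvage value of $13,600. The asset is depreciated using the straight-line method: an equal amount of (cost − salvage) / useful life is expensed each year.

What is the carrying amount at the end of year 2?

$70,680

Depreciable base = $93,512 − $13,600 = $79,912.
Annual expense = $79,912 / 7 = $11,416.
End of year 1: book value $82,096.
End of year 2: book value $70,680.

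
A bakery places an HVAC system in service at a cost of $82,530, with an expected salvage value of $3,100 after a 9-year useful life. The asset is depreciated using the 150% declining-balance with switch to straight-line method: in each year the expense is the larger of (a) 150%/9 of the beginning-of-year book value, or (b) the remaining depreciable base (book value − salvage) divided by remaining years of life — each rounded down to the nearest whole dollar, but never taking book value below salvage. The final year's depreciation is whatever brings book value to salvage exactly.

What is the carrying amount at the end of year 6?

Depreciable base = $82,530 − $3,100 = $79,430.
Year 1: DB = ⌊$82,530 × 150%/9⌋ = $13,755; SL = ⌊$79,430/9⌋ = $8,825 → take DB $13,755. Book value $68,775.
Year 2: DB = ⌊$68,775 × 150%/9⌋ = $11,462; SL = ⌊$65,675/8⌋ = $8,209 → take DB $11,462. Book value $57,313.
Year 3: DB = ⌊$57,313 × 150%/9⌋ = $9,552; SL = ⌊$54,213/7⌋ = $7,744 → take DB $9,552. Book value $47,761.
Year 4: DB = ⌊$47,761 × 150%/9⌋ = $7,960; SL = ⌊$44,661/6⌋ = $7,443 → take DB $7,960. Book value $39,801.
Year 5: DB = ⌊$39,801 × 150%/9⌋ = $6,633; SL = ⌊$36,701/5⌋ = $7,340 → take SL $7,340. Book value $32,461.
Year 6: DB = ⌊$32,461 × 150%/9⌋ = $5,410; SL = ⌊$29,361/4⌋ = $7,340 → take SL $7,340. Book value $25,121.

$25,121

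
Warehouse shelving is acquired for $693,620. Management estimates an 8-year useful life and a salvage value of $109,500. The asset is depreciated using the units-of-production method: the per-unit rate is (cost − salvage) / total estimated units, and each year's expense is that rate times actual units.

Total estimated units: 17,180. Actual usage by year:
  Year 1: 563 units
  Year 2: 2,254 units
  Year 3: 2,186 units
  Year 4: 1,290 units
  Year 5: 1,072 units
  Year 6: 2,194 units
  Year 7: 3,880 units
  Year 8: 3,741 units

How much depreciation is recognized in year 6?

$74,596

Depreciable base = $693,620 − $109,500 = $584,120.
Rate = $584,120 / 17,180 units = $34 per unit.
Year 1: 563 × $34 = $19,142. Book value $674,478.
Year 2: 2,254 × $34 = $76,636. Book value $597,842.
Year 3: 2,186 × $34 = $74,324. Book value $523,518.
Year 4: 1,290 × $34 = $43,860. Book value $479,658.
Year 5: 1,072 × $34 = $36,448. Book value $443,210.
Year 6: 2,194 × $34 = $74,596. Book value $368,614.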